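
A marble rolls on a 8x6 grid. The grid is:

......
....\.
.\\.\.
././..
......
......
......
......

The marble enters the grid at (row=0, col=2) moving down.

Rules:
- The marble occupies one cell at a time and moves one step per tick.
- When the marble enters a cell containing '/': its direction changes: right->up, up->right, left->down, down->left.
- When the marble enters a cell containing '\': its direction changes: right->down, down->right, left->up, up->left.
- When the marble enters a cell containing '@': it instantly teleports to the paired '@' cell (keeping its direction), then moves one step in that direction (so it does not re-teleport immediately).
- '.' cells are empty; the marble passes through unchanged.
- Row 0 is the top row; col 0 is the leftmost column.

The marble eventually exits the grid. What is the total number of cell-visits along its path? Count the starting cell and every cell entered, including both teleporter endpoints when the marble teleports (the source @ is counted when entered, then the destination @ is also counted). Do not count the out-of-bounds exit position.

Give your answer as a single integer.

Answer: 10

Derivation:
Step 1: enter (0,2), '.' pass, move down to (1,2)
Step 2: enter (1,2), '.' pass, move down to (2,2)
Step 3: enter (2,2), '\' deflects down->right, move right to (2,3)
Step 4: enter (2,3), '.' pass, move right to (2,4)
Step 5: enter (2,4), '\' deflects right->down, move down to (3,4)
Step 6: enter (3,4), '.' pass, move down to (4,4)
Step 7: enter (4,4), '.' pass, move down to (5,4)
Step 8: enter (5,4), '.' pass, move down to (6,4)
Step 9: enter (6,4), '.' pass, move down to (7,4)
Step 10: enter (7,4), '.' pass, move down to (8,4)
Step 11: at (8,4) — EXIT via bottom edge, pos 4
Path length (cell visits): 10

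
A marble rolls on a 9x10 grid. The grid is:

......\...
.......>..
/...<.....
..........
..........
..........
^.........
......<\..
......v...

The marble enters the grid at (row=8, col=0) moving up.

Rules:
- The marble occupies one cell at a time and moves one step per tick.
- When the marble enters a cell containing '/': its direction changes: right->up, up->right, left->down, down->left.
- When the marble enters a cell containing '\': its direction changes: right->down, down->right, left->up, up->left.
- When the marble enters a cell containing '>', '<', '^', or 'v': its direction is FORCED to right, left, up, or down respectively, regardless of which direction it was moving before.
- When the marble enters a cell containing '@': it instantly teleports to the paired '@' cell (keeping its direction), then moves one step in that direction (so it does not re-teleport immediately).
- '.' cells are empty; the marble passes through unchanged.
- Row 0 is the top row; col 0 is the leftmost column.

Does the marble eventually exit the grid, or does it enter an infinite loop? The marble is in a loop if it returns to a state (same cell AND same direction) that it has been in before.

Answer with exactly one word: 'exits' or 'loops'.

Answer: loops

Derivation:
Step 1: enter (8,0), '.' pass, move up to (7,0)
Step 2: enter (7,0), '.' pass, move up to (6,0)
Step 3: enter (6,0), '^' forces up->up, move up to (5,0)
Step 4: enter (5,0), '.' pass, move up to (4,0)
Step 5: enter (4,0), '.' pass, move up to (3,0)
Step 6: enter (3,0), '.' pass, move up to (2,0)
Step 7: enter (2,0), '/' deflects up->right, move right to (2,1)
Step 8: enter (2,1), '.' pass, move right to (2,2)
Step 9: enter (2,2), '.' pass, move right to (2,3)
Step 10: enter (2,3), '.' pass, move right to (2,4)
Step 11: enter (2,4), '<' forces right->left, move left to (2,3)
Step 12: enter (2,3), '.' pass, move left to (2,2)
Step 13: enter (2,2), '.' pass, move left to (2,1)
Step 14: enter (2,1), '.' pass, move left to (2,0)
Step 15: enter (2,0), '/' deflects left->down, move down to (3,0)
Step 16: enter (3,0), '.' pass, move down to (4,0)
Step 17: enter (4,0), '.' pass, move down to (5,0)
Step 18: enter (5,0), '.' pass, move down to (6,0)
Step 19: enter (6,0), '^' forces down->up, move up to (5,0)
Step 20: at (5,0) dir=up — LOOP DETECTED (seen before)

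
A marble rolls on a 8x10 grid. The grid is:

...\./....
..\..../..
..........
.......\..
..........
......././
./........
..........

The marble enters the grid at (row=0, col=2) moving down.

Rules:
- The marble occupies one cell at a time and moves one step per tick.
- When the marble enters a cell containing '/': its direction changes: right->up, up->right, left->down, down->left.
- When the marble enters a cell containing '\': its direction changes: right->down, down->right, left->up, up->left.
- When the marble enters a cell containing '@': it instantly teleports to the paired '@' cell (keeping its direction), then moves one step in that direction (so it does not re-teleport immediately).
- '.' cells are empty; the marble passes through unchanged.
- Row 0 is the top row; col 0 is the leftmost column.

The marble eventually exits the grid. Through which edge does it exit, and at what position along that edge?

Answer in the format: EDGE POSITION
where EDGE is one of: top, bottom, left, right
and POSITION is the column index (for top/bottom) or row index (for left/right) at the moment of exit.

Answer: top 7

Derivation:
Step 1: enter (0,2), '.' pass, move down to (1,2)
Step 2: enter (1,2), '\' deflects down->right, move right to (1,3)
Step 3: enter (1,3), '.' pass, move right to (1,4)
Step 4: enter (1,4), '.' pass, move right to (1,5)
Step 5: enter (1,5), '.' pass, move right to (1,6)
Step 6: enter (1,6), '.' pass, move right to (1,7)
Step 7: enter (1,7), '/' deflects right->up, move up to (0,7)
Step 8: enter (0,7), '.' pass, move up to (-1,7)
Step 9: at (-1,7) — EXIT via top edge, pos 7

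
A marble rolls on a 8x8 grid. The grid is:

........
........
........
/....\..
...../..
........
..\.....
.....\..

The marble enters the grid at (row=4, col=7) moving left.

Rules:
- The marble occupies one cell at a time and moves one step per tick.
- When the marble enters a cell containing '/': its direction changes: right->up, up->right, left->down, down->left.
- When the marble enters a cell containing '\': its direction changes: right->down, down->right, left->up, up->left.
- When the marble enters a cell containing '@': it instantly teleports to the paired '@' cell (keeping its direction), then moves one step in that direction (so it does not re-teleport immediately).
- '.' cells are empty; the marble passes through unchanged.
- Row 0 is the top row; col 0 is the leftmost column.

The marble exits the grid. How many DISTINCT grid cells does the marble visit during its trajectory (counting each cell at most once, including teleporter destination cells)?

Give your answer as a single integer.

Step 1: enter (4,7), '.' pass, move left to (4,6)
Step 2: enter (4,6), '.' pass, move left to (4,5)
Step 3: enter (4,5), '/' deflects left->down, move down to (5,5)
Step 4: enter (5,5), '.' pass, move down to (6,5)
Step 5: enter (6,5), '.' pass, move down to (7,5)
Step 6: enter (7,5), '\' deflects down->right, move right to (7,6)
Step 7: enter (7,6), '.' pass, move right to (7,7)
Step 8: enter (7,7), '.' pass, move right to (7,8)
Step 9: at (7,8) — EXIT via right edge, pos 7
Distinct cells visited: 8 (path length 8)

Answer: 8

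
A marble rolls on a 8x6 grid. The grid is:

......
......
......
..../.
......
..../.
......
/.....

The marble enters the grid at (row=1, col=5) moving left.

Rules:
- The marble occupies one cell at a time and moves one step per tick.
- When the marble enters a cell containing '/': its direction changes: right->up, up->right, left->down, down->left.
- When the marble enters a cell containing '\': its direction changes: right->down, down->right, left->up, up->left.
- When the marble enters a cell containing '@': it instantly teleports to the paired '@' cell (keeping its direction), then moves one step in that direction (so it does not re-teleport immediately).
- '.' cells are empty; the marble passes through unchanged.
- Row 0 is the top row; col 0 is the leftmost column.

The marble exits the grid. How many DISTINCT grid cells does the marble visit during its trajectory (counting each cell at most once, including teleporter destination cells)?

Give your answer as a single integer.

Step 1: enter (1,5), '.' pass, move left to (1,4)
Step 2: enter (1,4), '.' pass, move left to (1,3)
Step 3: enter (1,3), '.' pass, move left to (1,2)
Step 4: enter (1,2), '.' pass, move left to (1,1)
Step 5: enter (1,1), '.' pass, move left to (1,0)
Step 6: enter (1,0), '.' pass, move left to (1,-1)
Step 7: at (1,-1) — EXIT via left edge, pos 1
Distinct cells visited: 6 (path length 6)

Answer: 6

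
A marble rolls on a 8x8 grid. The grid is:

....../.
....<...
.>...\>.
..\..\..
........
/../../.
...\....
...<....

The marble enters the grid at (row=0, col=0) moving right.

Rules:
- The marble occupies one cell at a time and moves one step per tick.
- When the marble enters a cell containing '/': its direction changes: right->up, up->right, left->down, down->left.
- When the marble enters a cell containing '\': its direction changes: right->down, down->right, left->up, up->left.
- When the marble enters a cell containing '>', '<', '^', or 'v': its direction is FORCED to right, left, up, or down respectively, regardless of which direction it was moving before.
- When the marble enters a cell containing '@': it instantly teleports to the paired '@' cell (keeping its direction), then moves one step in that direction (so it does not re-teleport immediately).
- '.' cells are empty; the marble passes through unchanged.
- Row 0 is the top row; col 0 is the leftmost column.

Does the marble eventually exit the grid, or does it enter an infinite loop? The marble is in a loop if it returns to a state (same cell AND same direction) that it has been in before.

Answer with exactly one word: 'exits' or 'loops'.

Answer: exits

Derivation:
Step 1: enter (0,0), '.' pass, move right to (0,1)
Step 2: enter (0,1), '.' pass, move right to (0,2)
Step 3: enter (0,2), '.' pass, move right to (0,3)
Step 4: enter (0,3), '.' pass, move right to (0,4)
Step 5: enter (0,4), '.' pass, move right to (0,5)
Step 6: enter (0,5), '.' pass, move right to (0,6)
Step 7: enter (0,6), '/' deflects right->up, move up to (-1,6)
Step 8: at (-1,6) — EXIT via top edge, pos 6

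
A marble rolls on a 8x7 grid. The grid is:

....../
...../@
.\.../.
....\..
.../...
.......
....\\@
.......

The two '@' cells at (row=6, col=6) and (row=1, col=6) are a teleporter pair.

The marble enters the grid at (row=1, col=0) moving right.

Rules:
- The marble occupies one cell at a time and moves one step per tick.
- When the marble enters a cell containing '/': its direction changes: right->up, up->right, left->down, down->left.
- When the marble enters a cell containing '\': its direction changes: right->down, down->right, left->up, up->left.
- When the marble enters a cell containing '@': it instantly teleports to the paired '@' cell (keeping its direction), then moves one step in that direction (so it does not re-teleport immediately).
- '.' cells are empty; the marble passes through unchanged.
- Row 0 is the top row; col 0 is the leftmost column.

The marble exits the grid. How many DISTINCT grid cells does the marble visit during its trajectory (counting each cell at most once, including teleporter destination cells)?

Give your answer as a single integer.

Answer: 7

Derivation:
Step 1: enter (1,0), '.' pass, move right to (1,1)
Step 2: enter (1,1), '.' pass, move right to (1,2)
Step 3: enter (1,2), '.' pass, move right to (1,3)
Step 4: enter (1,3), '.' pass, move right to (1,4)
Step 5: enter (1,4), '.' pass, move right to (1,5)
Step 6: enter (1,5), '/' deflects right->up, move up to (0,5)
Step 7: enter (0,5), '.' pass, move up to (-1,5)
Step 8: at (-1,5) — EXIT via top edge, pos 5
Distinct cells visited: 7 (path length 7)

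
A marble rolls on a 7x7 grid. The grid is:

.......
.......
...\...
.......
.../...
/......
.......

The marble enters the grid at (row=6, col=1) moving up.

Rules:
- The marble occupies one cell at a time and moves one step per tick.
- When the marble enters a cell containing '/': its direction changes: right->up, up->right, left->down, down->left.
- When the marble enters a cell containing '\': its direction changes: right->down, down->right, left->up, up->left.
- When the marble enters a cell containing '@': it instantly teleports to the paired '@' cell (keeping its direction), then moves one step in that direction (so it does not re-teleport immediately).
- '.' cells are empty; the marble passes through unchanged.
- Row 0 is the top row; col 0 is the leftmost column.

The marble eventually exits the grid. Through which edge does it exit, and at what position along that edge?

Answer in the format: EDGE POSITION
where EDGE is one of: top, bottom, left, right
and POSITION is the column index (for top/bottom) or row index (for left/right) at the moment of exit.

Step 1: enter (6,1), '.' pass, move up to (5,1)
Step 2: enter (5,1), '.' pass, move up to (4,1)
Step 3: enter (4,1), '.' pass, move up to (3,1)
Step 4: enter (3,1), '.' pass, move up to (2,1)
Step 5: enter (2,1), '.' pass, move up to (1,1)
Step 6: enter (1,1), '.' pass, move up to (0,1)
Step 7: enter (0,1), '.' pass, move up to (-1,1)
Step 8: at (-1,1) — EXIT via top edge, pos 1

Answer: top 1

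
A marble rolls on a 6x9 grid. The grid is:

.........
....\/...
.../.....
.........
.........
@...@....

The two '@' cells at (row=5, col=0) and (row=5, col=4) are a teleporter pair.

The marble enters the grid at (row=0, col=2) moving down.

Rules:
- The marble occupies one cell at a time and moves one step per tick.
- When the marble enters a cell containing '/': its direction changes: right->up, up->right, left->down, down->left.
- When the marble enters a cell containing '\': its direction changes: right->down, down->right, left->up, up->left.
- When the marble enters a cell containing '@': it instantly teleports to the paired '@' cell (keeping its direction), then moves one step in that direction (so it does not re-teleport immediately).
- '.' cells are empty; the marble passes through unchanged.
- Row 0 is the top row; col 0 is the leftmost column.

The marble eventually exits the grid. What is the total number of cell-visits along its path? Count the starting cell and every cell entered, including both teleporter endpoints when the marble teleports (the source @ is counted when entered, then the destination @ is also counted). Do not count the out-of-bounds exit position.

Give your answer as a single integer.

Answer: 6

Derivation:
Step 1: enter (0,2), '.' pass, move down to (1,2)
Step 2: enter (1,2), '.' pass, move down to (2,2)
Step 3: enter (2,2), '.' pass, move down to (3,2)
Step 4: enter (3,2), '.' pass, move down to (4,2)
Step 5: enter (4,2), '.' pass, move down to (5,2)
Step 6: enter (5,2), '.' pass, move down to (6,2)
Step 7: at (6,2) — EXIT via bottom edge, pos 2
Path length (cell visits): 6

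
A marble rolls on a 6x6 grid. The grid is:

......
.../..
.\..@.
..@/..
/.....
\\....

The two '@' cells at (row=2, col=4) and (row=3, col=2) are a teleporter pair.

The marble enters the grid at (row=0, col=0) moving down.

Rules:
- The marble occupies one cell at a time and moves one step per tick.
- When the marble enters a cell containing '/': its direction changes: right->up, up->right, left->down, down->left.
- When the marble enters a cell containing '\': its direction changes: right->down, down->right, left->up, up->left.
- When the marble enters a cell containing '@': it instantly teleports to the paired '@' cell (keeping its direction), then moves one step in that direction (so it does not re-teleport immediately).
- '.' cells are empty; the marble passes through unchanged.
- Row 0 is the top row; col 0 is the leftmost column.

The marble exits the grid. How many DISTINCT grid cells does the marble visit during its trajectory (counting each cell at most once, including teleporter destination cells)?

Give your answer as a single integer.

Step 1: enter (0,0), '.' pass, move down to (1,0)
Step 2: enter (1,0), '.' pass, move down to (2,0)
Step 3: enter (2,0), '.' pass, move down to (3,0)
Step 4: enter (3,0), '.' pass, move down to (4,0)
Step 5: enter (4,0), '/' deflects down->left, move left to (4,-1)
Step 6: at (4,-1) — EXIT via left edge, pos 4
Distinct cells visited: 5 (path length 5)

Answer: 5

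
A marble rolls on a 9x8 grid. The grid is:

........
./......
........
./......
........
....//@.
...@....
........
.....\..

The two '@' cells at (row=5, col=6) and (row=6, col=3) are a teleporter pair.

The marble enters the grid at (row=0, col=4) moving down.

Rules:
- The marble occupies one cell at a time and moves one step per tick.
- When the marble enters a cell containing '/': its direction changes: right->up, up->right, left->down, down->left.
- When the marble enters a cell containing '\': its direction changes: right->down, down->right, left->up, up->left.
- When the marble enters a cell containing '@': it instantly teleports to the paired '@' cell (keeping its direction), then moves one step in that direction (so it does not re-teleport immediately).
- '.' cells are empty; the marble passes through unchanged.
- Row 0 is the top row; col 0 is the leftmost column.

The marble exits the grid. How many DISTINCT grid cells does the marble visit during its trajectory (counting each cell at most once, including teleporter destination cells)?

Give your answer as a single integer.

Answer: 10

Derivation:
Step 1: enter (0,4), '.' pass, move down to (1,4)
Step 2: enter (1,4), '.' pass, move down to (2,4)
Step 3: enter (2,4), '.' pass, move down to (3,4)
Step 4: enter (3,4), '.' pass, move down to (4,4)
Step 5: enter (4,4), '.' pass, move down to (5,4)
Step 6: enter (5,4), '/' deflects down->left, move left to (5,3)
Step 7: enter (5,3), '.' pass, move left to (5,2)
Step 8: enter (5,2), '.' pass, move left to (5,1)
Step 9: enter (5,1), '.' pass, move left to (5,0)
Step 10: enter (5,0), '.' pass, move left to (5,-1)
Step 11: at (5,-1) — EXIT via left edge, pos 5
Distinct cells visited: 10 (path length 10)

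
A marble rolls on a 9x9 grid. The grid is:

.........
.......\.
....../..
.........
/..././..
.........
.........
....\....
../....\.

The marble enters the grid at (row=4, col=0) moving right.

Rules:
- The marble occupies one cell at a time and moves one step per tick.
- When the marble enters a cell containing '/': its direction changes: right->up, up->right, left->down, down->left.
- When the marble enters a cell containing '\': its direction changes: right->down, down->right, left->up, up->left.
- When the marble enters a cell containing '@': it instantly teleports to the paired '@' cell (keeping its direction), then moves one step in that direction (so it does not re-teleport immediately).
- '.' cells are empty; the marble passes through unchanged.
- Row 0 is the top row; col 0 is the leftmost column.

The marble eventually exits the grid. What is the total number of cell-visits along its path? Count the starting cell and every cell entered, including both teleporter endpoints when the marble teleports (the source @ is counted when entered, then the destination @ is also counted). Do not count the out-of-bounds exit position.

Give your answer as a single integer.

Step 1: enter (4,0), '/' deflects right->up, move up to (3,0)
Step 2: enter (3,0), '.' pass, move up to (2,0)
Step 3: enter (2,0), '.' pass, move up to (1,0)
Step 4: enter (1,0), '.' pass, move up to (0,0)
Step 5: enter (0,0), '.' pass, move up to (-1,0)
Step 6: at (-1,0) — EXIT via top edge, pos 0
Path length (cell visits): 5

Answer: 5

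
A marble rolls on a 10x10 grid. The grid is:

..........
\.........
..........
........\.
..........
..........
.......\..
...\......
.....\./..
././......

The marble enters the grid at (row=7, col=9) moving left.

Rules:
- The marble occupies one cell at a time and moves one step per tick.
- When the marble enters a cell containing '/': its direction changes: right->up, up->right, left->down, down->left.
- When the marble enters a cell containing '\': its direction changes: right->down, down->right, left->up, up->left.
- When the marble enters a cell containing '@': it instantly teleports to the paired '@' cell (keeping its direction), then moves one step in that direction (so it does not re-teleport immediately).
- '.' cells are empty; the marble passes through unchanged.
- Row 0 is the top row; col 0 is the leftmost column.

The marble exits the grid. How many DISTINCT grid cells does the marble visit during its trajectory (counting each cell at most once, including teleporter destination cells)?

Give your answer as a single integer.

Answer: 14

Derivation:
Step 1: enter (7,9), '.' pass, move left to (7,8)
Step 2: enter (7,8), '.' pass, move left to (7,7)
Step 3: enter (7,7), '.' pass, move left to (7,6)
Step 4: enter (7,6), '.' pass, move left to (7,5)
Step 5: enter (7,5), '.' pass, move left to (7,4)
Step 6: enter (7,4), '.' pass, move left to (7,3)
Step 7: enter (7,3), '\' deflects left->up, move up to (6,3)
Step 8: enter (6,3), '.' pass, move up to (5,3)
Step 9: enter (5,3), '.' pass, move up to (4,3)
Step 10: enter (4,3), '.' pass, move up to (3,3)
Step 11: enter (3,3), '.' pass, move up to (2,3)
Step 12: enter (2,3), '.' pass, move up to (1,3)
Step 13: enter (1,3), '.' pass, move up to (0,3)
Step 14: enter (0,3), '.' pass, move up to (-1,3)
Step 15: at (-1,3) — EXIT via top edge, pos 3
Distinct cells visited: 14 (path length 14)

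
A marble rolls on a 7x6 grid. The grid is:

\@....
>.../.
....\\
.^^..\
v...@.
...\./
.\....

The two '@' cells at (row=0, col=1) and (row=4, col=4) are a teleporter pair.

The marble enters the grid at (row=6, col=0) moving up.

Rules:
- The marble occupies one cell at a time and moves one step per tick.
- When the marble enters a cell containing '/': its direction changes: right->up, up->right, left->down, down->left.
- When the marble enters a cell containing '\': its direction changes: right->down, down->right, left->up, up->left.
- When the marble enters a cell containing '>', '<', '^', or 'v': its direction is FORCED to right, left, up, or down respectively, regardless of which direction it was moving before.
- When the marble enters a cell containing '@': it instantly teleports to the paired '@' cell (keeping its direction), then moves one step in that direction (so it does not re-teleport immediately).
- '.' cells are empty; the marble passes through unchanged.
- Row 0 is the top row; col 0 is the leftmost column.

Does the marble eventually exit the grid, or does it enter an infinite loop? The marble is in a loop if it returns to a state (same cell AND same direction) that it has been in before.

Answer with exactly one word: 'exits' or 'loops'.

Answer: exits

Derivation:
Step 1: enter (6,0), '.' pass, move up to (5,0)
Step 2: enter (5,0), '.' pass, move up to (4,0)
Step 3: enter (4,0), 'v' forces up->down, move down to (5,0)
Step 4: enter (5,0), '.' pass, move down to (6,0)
Step 5: enter (6,0), '.' pass, move down to (7,0)
Step 6: at (7,0) — EXIT via bottom edge, pos 0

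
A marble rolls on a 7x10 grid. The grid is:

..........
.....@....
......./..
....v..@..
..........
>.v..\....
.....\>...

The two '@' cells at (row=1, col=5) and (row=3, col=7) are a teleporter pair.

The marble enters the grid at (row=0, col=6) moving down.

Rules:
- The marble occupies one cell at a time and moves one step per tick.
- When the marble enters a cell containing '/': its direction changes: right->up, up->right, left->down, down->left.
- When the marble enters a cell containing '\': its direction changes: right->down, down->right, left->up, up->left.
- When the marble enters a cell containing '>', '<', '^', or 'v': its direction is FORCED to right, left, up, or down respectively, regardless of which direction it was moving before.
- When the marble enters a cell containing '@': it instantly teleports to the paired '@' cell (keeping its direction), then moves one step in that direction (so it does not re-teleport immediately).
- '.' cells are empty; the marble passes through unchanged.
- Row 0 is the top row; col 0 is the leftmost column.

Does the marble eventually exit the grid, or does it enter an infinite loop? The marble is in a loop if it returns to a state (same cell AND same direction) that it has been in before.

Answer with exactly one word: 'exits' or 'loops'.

Answer: exits

Derivation:
Step 1: enter (0,6), '.' pass, move down to (1,6)
Step 2: enter (1,6), '.' pass, move down to (2,6)
Step 3: enter (2,6), '.' pass, move down to (3,6)
Step 4: enter (3,6), '.' pass, move down to (4,6)
Step 5: enter (4,6), '.' pass, move down to (5,6)
Step 6: enter (5,6), '.' pass, move down to (6,6)
Step 7: enter (6,6), '>' forces down->right, move right to (6,7)
Step 8: enter (6,7), '.' pass, move right to (6,8)
Step 9: enter (6,8), '.' pass, move right to (6,9)
Step 10: enter (6,9), '.' pass, move right to (6,10)
Step 11: at (6,10) — EXIT via right edge, pos 6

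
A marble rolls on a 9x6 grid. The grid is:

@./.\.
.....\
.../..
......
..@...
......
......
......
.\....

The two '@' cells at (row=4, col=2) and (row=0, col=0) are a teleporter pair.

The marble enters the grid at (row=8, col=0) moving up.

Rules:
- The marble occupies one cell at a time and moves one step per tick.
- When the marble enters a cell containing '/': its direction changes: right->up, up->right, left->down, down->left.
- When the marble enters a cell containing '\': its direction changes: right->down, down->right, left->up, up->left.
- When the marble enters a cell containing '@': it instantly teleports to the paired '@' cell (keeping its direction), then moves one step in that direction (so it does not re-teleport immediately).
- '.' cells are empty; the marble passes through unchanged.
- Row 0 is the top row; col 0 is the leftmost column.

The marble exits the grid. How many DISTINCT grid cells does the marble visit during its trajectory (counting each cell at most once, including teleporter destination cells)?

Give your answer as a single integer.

Answer: 24

Derivation:
Step 1: enter (8,0), '.' pass, move up to (7,0)
Step 2: enter (7,0), '.' pass, move up to (6,0)
Step 3: enter (6,0), '.' pass, move up to (5,0)
Step 4: enter (5,0), '.' pass, move up to (4,0)
Step 5: enter (4,0), '.' pass, move up to (3,0)
Step 6: enter (3,0), '.' pass, move up to (2,0)
Step 7: enter (2,0), '.' pass, move up to (1,0)
Step 8: enter (1,0), '.' pass, move up to (0,0)
Step 9: enter (0,0), '@' teleport (0,0)->(4,2), also enter (4,2), move up to (3,2)
Step 10: enter (3,2), '.' pass, move up to (2,2)
Step 11: enter (2,2), '.' pass, move up to (1,2)
Step 12: enter (1,2), '.' pass, move up to (0,2)
Step 13: enter (0,2), '/' deflects up->right, move right to (0,3)
Step 14: enter (0,3), '.' pass, move right to (0,4)
Step 15: enter (0,4), '\' deflects right->down, move down to (1,4)
Step 16: enter (1,4), '.' pass, move down to (2,4)
Step 17: enter (2,4), '.' pass, move down to (3,4)
Step 18: enter (3,4), '.' pass, move down to (4,4)
Step 19: enter (4,4), '.' pass, move down to (5,4)
Step 20: enter (5,4), '.' pass, move down to (6,4)
Step 21: enter (6,4), '.' pass, move down to (7,4)
Step 22: enter (7,4), '.' pass, move down to (8,4)
Step 23: enter (8,4), '.' pass, move down to (9,4)
Step 24: at (9,4) — EXIT via bottom edge, pos 4
Distinct cells visited: 24 (path length 24)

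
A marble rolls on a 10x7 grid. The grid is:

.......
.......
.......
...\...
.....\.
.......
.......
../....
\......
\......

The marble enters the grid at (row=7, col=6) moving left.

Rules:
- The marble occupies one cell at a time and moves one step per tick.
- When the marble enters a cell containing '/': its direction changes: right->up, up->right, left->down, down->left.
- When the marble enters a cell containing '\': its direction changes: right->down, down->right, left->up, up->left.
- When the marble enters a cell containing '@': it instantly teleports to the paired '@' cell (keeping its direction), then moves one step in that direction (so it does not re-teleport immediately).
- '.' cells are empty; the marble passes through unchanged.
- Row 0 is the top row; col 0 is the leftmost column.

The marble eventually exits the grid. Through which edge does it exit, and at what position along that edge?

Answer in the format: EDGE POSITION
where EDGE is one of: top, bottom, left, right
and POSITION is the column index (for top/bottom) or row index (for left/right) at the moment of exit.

Answer: bottom 2

Derivation:
Step 1: enter (7,6), '.' pass, move left to (7,5)
Step 2: enter (7,5), '.' pass, move left to (7,4)
Step 3: enter (7,4), '.' pass, move left to (7,3)
Step 4: enter (7,3), '.' pass, move left to (7,2)
Step 5: enter (7,2), '/' deflects left->down, move down to (8,2)
Step 6: enter (8,2), '.' pass, move down to (9,2)
Step 7: enter (9,2), '.' pass, move down to (10,2)
Step 8: at (10,2) — EXIT via bottom edge, pos 2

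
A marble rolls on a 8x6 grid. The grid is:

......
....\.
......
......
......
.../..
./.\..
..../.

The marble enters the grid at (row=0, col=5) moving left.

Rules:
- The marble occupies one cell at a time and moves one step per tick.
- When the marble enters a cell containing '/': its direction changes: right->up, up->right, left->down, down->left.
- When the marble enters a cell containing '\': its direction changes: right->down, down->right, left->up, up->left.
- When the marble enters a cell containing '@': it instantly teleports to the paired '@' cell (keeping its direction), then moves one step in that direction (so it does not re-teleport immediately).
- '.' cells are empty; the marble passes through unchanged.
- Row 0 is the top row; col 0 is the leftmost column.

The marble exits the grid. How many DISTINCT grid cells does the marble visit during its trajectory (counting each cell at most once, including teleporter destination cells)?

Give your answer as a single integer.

Answer: 6

Derivation:
Step 1: enter (0,5), '.' pass, move left to (0,4)
Step 2: enter (0,4), '.' pass, move left to (0,3)
Step 3: enter (0,3), '.' pass, move left to (0,2)
Step 4: enter (0,2), '.' pass, move left to (0,1)
Step 5: enter (0,1), '.' pass, move left to (0,0)
Step 6: enter (0,0), '.' pass, move left to (0,-1)
Step 7: at (0,-1) — EXIT via left edge, pos 0
Distinct cells visited: 6 (path length 6)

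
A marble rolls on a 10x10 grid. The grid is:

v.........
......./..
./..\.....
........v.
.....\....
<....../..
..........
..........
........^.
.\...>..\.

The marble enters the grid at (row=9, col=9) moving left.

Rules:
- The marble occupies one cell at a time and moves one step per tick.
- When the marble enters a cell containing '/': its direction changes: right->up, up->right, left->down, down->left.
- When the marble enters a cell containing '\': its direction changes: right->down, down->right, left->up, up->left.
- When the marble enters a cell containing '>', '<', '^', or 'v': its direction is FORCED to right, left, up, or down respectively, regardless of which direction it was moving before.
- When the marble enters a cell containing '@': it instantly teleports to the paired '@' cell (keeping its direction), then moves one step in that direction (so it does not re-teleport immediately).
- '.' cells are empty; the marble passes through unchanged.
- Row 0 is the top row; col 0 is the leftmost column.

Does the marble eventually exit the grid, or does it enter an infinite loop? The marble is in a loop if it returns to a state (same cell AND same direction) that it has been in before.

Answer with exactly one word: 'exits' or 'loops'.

Step 1: enter (9,9), '.' pass, move left to (9,8)
Step 2: enter (9,8), '\' deflects left->up, move up to (8,8)
Step 3: enter (8,8), '^' forces up->up, move up to (7,8)
Step 4: enter (7,8), '.' pass, move up to (6,8)
Step 5: enter (6,8), '.' pass, move up to (5,8)
Step 6: enter (5,8), '.' pass, move up to (4,8)
Step 7: enter (4,8), '.' pass, move up to (3,8)
Step 8: enter (3,8), 'v' forces up->down, move down to (4,8)
Step 9: enter (4,8), '.' pass, move down to (5,8)
Step 10: enter (5,8), '.' pass, move down to (6,8)
Step 11: enter (6,8), '.' pass, move down to (7,8)
Step 12: enter (7,8), '.' pass, move down to (8,8)
Step 13: enter (8,8), '^' forces down->up, move up to (7,8)
Step 14: at (7,8) dir=up — LOOP DETECTED (seen before)

Answer: loops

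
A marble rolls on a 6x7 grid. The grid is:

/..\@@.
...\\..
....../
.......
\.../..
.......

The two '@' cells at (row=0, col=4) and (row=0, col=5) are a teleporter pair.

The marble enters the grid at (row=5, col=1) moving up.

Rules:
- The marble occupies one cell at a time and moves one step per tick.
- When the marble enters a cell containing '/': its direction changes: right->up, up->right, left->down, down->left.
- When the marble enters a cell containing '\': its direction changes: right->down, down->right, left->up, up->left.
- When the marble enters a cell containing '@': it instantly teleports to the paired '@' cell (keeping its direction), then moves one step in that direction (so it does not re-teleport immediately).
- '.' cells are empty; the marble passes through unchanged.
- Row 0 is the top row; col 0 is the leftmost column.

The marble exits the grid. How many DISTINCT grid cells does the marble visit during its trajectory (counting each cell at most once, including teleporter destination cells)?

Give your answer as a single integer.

Step 1: enter (5,1), '.' pass, move up to (4,1)
Step 2: enter (4,1), '.' pass, move up to (3,1)
Step 3: enter (3,1), '.' pass, move up to (2,1)
Step 4: enter (2,1), '.' pass, move up to (1,1)
Step 5: enter (1,1), '.' pass, move up to (0,1)
Step 6: enter (0,1), '.' pass, move up to (-1,1)
Step 7: at (-1,1) — EXIT via top edge, pos 1
Distinct cells visited: 6 (path length 6)

Answer: 6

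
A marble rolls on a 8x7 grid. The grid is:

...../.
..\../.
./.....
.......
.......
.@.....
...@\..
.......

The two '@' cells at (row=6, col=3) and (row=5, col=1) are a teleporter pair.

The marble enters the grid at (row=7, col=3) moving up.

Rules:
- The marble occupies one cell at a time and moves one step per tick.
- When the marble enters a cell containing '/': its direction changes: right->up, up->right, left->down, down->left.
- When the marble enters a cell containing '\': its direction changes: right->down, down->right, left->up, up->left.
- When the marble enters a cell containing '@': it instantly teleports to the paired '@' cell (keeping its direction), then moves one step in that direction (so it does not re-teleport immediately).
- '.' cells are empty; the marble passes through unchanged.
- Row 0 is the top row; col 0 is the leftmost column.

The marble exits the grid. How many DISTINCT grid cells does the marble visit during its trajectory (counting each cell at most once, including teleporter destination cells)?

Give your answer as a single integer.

Answer: 11

Derivation:
Step 1: enter (7,3), '.' pass, move up to (6,3)
Step 2: enter (6,3), '@' teleport (6,3)->(5,1), also enter (5,1), move up to (4,1)
Step 3: enter (4,1), '.' pass, move up to (3,1)
Step 4: enter (3,1), '.' pass, move up to (2,1)
Step 5: enter (2,1), '/' deflects up->right, move right to (2,2)
Step 6: enter (2,2), '.' pass, move right to (2,3)
Step 7: enter (2,3), '.' pass, move right to (2,4)
Step 8: enter (2,4), '.' pass, move right to (2,5)
Step 9: enter (2,5), '.' pass, move right to (2,6)
Step 10: enter (2,6), '.' pass, move right to (2,7)
Step 11: at (2,7) — EXIT via right edge, pos 2
Distinct cells visited: 11 (path length 11)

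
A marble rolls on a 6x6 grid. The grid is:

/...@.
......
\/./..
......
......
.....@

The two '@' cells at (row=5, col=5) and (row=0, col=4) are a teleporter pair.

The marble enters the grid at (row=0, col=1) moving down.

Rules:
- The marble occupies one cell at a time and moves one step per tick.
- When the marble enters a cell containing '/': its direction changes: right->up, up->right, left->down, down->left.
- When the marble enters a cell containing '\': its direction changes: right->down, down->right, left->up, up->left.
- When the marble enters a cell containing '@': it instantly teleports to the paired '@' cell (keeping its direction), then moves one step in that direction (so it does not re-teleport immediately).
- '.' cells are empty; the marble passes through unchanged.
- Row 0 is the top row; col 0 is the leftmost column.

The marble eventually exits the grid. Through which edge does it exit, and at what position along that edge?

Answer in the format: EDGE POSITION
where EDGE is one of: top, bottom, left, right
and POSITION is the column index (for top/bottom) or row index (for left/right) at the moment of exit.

Answer: right 5

Derivation:
Step 1: enter (0,1), '.' pass, move down to (1,1)
Step 2: enter (1,1), '.' pass, move down to (2,1)
Step 3: enter (2,1), '/' deflects down->left, move left to (2,0)
Step 4: enter (2,0), '\' deflects left->up, move up to (1,0)
Step 5: enter (1,0), '.' pass, move up to (0,0)
Step 6: enter (0,0), '/' deflects up->right, move right to (0,1)
Step 7: enter (0,1), '.' pass, move right to (0,2)
Step 8: enter (0,2), '.' pass, move right to (0,3)
Step 9: enter (0,3), '.' pass, move right to (0,4)
Step 10: enter (0,4), '@' teleport (0,4)->(5,5), also enter (5,5), move right to (5,6)
Step 11: at (5,6) — EXIT via right edge, pos 5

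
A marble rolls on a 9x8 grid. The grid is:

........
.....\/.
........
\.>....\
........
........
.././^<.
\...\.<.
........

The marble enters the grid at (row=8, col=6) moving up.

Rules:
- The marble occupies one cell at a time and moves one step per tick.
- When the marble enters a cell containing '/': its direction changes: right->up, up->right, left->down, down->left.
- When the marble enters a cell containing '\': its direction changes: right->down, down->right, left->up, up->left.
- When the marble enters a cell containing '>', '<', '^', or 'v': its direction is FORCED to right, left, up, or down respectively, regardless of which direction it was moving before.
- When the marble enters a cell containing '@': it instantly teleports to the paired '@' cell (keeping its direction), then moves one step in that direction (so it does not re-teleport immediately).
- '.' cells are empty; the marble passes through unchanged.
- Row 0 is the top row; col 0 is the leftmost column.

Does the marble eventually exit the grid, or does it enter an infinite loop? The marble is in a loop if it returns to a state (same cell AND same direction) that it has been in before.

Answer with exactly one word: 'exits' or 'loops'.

Answer: exits

Derivation:
Step 1: enter (8,6), '.' pass, move up to (7,6)
Step 2: enter (7,6), '<' forces up->left, move left to (7,5)
Step 3: enter (7,5), '.' pass, move left to (7,4)
Step 4: enter (7,4), '\' deflects left->up, move up to (6,4)
Step 5: enter (6,4), '/' deflects up->right, move right to (6,5)
Step 6: enter (6,5), '^' forces right->up, move up to (5,5)
Step 7: enter (5,5), '.' pass, move up to (4,5)
Step 8: enter (4,5), '.' pass, move up to (3,5)
Step 9: enter (3,5), '.' pass, move up to (2,5)
Step 10: enter (2,5), '.' pass, move up to (1,5)
Step 11: enter (1,5), '\' deflects up->left, move left to (1,4)
Step 12: enter (1,4), '.' pass, move left to (1,3)
Step 13: enter (1,3), '.' pass, move left to (1,2)
Step 14: enter (1,2), '.' pass, move left to (1,1)
Step 15: enter (1,1), '.' pass, move left to (1,0)
Step 16: enter (1,0), '.' pass, move left to (1,-1)
Step 17: at (1,-1) — EXIT via left edge, pos 1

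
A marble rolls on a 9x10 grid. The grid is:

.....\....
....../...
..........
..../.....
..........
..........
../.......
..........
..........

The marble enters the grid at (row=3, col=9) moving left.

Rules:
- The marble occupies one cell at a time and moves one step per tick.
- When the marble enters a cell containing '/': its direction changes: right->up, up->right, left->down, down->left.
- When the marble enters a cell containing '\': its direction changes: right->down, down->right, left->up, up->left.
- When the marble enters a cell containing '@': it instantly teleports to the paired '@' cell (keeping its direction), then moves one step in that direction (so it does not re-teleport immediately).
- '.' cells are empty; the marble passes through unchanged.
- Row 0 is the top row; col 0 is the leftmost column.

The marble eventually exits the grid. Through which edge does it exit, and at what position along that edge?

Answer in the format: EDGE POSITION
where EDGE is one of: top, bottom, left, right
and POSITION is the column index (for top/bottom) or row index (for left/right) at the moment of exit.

Answer: bottom 4

Derivation:
Step 1: enter (3,9), '.' pass, move left to (3,8)
Step 2: enter (3,8), '.' pass, move left to (3,7)
Step 3: enter (3,7), '.' pass, move left to (3,6)
Step 4: enter (3,6), '.' pass, move left to (3,5)
Step 5: enter (3,5), '.' pass, move left to (3,4)
Step 6: enter (3,4), '/' deflects left->down, move down to (4,4)
Step 7: enter (4,4), '.' pass, move down to (5,4)
Step 8: enter (5,4), '.' pass, move down to (6,4)
Step 9: enter (6,4), '.' pass, move down to (7,4)
Step 10: enter (7,4), '.' pass, move down to (8,4)
Step 11: enter (8,4), '.' pass, move down to (9,4)
Step 12: at (9,4) — EXIT via bottom edge, pos 4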